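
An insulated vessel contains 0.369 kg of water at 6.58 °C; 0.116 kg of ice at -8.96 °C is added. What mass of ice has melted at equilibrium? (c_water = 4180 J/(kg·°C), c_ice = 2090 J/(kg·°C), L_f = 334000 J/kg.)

m_melted ≈ 0.0239 kg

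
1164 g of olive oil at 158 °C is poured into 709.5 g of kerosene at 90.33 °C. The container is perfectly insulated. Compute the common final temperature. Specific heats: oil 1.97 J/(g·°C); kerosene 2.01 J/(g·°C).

Let T be the final temperature. ΣQ_i = 0:
1164×1.97×(T − 158) + 709.5×2.01×(T − 90.33) = 0
2293.1(T − 158) + 1426.1(T − 90.33) = 0
3719.2 T = 491126
T = 491126 / 3719.2 = 132 °C

T_f ≈ 132.1 °C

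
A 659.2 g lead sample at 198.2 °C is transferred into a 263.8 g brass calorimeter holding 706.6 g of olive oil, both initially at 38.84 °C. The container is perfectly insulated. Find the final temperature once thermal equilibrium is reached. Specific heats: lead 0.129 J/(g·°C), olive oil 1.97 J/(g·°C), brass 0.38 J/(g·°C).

Taking heat into each body as positive, Σ m c ΔT = 0:
659.2·0.129·(T − 198.2) + 706.6·1.97·(T − 38.84) + 263.8·0.38·(T − 38.84) = 0
1577.3 T = 74813
T = 74813 / 1577.3 = 47.4 °C

T_f ≈ 47.4 °C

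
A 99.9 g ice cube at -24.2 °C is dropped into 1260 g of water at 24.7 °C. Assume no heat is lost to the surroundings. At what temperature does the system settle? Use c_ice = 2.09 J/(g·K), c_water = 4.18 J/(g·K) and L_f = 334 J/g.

T_f ≈ 16.1 °C

Heat gained plus heat lost sum to zero:
ice -24.2→0 °C: 99.9·2.09·24.2 = 5052.7
  fusion: m_ice L_f = 99.9·334 = 33367
  meltwater 0→T: 99.9·4.18·T = 417.58 T
  water: 5266.8(T − 24.7)
5684.4 T = 130090 − 38419 = 91671
T ≈ 16.13 °C — above 0 °C, consistent with complete melting.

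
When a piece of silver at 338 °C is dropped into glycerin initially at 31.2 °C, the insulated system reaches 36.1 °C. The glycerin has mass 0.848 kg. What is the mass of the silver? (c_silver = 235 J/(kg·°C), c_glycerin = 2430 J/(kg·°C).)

m ≈ 0.142 kg

Net heat exchanged in the isolated system is zero:
m·235·(36.1 − 338) + 0.848·2430·(36.1 − 31.2) = 0
-70946 m = -10097
m = -10097/-70946 ≈ 0.1423 kg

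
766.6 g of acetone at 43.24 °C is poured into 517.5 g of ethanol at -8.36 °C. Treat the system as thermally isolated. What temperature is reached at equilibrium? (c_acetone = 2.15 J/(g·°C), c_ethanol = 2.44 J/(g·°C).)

Taking heat into each body as positive, Σ m c ΔT = 0:
766.6·2.15·(T − 43.24) + 517.5·2.44·(T − (-8.36)) = 0
(1648.2 + 1262.7) T = 1648.2·43.24 + 1262.7·(-8.36)
T = 60712/2910.9 ≈ 20.86 °C

T_f ≈ 20.9 °C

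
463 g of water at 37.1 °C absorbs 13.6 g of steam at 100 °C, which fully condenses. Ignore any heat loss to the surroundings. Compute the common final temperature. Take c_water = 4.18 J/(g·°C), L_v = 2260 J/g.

T_f ≈ 54.3 °C

Taking heat into each body as positive, Σ m c ΔT = 0:
steam→water at 100 °C releases m L_v = 13.6×2260 = 30736
  condensed water 100 °C→T: 56.85(T − 100)
  original water: 1935.3(T − 37.1)
1992.2 T = 30736 + 5684.8 + 71801 = 108222
T ≈ 54.32 °C (< 100 °C, so full condensation is consistent).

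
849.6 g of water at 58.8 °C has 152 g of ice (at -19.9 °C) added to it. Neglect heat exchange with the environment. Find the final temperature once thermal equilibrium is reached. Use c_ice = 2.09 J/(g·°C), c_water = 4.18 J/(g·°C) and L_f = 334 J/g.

T_f ≈ 36.2 °C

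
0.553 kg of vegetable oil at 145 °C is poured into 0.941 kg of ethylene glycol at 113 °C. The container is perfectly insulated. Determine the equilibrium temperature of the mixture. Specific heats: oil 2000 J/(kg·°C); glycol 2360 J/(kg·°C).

Setting the total heat transfer to zero:
0.553×2000×(T − 145) + 0.941×2360×(T − 113) = 0
1106(T − 145) + 2220.8(T − 113) = 0
3326.8 T = 411316
T = 411316/3326.8 ≈ 123.64 °C

T_f ≈ 123.6 °C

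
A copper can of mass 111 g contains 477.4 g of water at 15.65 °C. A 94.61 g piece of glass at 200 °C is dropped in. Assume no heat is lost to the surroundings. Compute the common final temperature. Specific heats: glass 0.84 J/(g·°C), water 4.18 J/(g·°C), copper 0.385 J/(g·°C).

T_f ≈ 22.6 °C

Let T be the final temperature. ΣQ_i = 0:
94.61×0.84×(T − 200) + 477.4×4.18×(T − 15.65) + 111×0.385×(T − 15.65) = 0
2117.7 T = 47793
T ≈ 22.57 °C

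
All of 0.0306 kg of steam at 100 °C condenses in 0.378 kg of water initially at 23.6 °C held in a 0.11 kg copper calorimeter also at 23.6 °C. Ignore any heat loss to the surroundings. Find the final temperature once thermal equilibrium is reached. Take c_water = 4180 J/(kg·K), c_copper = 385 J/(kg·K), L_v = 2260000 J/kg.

Net heat exchanged in the isolated system is zero:
condense steam: −0.0306×2260000 = −69156; condensed water 100 °C→T: 127.91(T − 100); original water: 1580(T − 23.6); copper cup: 0.11×385×(T − 23.6) = 42.35(T − 23.6)
1750.3 T = 69156 + 12791 + 38288 = 120235
T ≈ 68.69 °C, under the boiling point, so the assumption holds.

T_f ≈ 68.7 °C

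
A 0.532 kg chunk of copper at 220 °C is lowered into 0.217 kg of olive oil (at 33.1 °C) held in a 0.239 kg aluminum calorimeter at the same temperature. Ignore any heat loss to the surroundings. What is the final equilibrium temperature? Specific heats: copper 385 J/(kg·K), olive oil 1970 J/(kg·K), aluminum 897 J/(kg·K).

T_f ≈ 78.3 °C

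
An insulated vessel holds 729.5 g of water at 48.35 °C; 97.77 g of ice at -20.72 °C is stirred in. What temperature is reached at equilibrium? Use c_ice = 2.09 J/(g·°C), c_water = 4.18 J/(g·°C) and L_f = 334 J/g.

T_f ≈ 32.0 °C

Energy balance with sensible and latent terms:
ice -20.72→0 °C: 97.77·2.09·20.72 = 4233.9
  latent heat to melt: 97.77·334 = 32655
  meltwater 0→T: 97.77·4.18·T = 408.68 T
  water cools: 729.5·4.18·(T − 48.35) = 3049.3(T − 48.35)
3458 T = 147434 − 36889 = 110545
T ≈ 31.97 °C (positive, so assuming full melt was valid).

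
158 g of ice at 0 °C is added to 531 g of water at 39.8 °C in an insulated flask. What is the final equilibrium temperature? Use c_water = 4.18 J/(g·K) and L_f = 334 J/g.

T_f ≈ 12.3 °C

Sum of m c ΔT and latent-heat terms is zero:
latent heat to melt: 158·334 = 52772; meltwater 0→T: 158·4.18·T = 660.44 T; water cools: 531·4.18·(T − 39.8) = 2219.6(T − 39.8)
2880 T = 88339 − 52772 = 35567
T ≈ 12.35 °C. Since T > 0 °C, the all-ice-melts assumption holds.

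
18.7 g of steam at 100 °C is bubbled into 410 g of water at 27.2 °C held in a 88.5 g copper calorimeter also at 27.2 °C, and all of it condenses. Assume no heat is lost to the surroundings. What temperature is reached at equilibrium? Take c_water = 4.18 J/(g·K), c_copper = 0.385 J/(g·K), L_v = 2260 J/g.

T_f ≈ 53.5 °C

Energy conservation, ΣQ = 0:
latent heat released on condensation: 18.7×2260 = 42262; condensed water 100 °C→T: 78.17(T − 100); water warms: 410×4.18×(T − 27.2) = 1713.8(T − 27.2); copper cup: 88.5×0.385×(T − 27.2) = 34.07(T − 27.2)
1826 T = 42262 + 7816.6 + 47542 = 97621
T ≈ 53.46 °C — below 100 °C, confirming all the steam condensed.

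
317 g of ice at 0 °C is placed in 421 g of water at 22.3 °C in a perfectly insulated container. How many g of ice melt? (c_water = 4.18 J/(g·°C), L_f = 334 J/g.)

m_melted ≈ 117 g

Heat available from the water dropping to 0 °C: 421×4.18×22.3 = 39243 J.
Fully melting the ice requires m_ice L_f = 317×334 = 105878 J.
39243 J < 105878 J, so only part of the ice melts and the system sits at 0 °C.
m_melt = 39243 / L_f = 117.5 g.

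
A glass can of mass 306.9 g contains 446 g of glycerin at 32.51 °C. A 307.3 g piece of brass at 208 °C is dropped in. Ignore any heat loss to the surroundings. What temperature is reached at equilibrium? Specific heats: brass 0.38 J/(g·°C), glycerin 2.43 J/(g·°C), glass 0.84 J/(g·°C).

Taking heat into each body as positive, Σ m c ΔT = 0:
307.3*0.38*(T − 208) + 446*2.43*(T − 32.51) + 306.9*0.84*(T − 32.51) = 0
116.77(T − 208) + 1083.8(T − 32.51) + 257.8(T − 32.51) = 0
(116.77 + 1083.8 + 257.8) T = 116.77*208 + 1083.8*32.51 + 257.8*32.51
T = 67904 / 1458.3 = 46.6 °C

T_f ≈ 46.6 °C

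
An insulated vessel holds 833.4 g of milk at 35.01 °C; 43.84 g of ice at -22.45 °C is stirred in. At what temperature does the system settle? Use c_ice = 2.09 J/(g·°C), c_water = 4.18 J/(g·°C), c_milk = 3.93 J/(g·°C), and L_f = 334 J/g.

T_f ≈ 28.3 °C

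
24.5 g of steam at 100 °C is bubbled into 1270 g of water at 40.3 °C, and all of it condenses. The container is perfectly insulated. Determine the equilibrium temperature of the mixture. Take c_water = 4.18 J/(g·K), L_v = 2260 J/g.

T_f ≈ 51.7 °C

Sum of m c ΔT and latent-heat terms is zero:
steam→water at 100 °C releases m L_v = 24.5×2260 = 55370
  condensed water 100 °C→T: 102.41(T − 100)
  original water: 5308.6(T − 40.3)
5411 T = 55370 + 10241 + 213937 = 279548
T ≈ 51.66 °C — below 100 °C, confirming all the steam condensed.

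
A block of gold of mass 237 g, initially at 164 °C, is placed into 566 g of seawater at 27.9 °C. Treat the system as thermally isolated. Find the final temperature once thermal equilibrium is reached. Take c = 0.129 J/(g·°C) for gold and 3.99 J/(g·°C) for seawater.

T_f ≈ 29.7 °C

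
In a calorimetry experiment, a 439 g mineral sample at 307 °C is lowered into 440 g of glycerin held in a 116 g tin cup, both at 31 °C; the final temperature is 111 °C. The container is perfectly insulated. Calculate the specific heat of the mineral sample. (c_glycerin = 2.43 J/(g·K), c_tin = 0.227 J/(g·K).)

Net heat exchanged in the isolated system is zero:
439·c·(111 − 307) + 440·2.43·(111 − 31) + 116·0.227·(111 − 31) = 0
-86044 c = -87643
c = -87643/-86044 ≈ 1.019 J/(g·K)

c ≈ 1.02 J/(g·K)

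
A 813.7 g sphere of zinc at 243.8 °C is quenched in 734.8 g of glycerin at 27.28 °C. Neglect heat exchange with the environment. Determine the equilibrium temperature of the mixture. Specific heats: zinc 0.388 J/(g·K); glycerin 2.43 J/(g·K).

T_f ≈ 59.8 °C

T_f is the heat-capacity-weighted average of the initial temperatures:
T_f = (315.72·243.8 + 1785.6·27.28) / (315.72 + 1785.6)
    = 125682 / 2101.3 ≈ 59.81 °C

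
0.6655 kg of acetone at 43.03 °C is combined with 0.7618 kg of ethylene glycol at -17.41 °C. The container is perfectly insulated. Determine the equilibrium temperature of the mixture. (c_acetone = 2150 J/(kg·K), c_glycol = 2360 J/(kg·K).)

T_f ≈ 9.4 °C

Taking heat into each body as positive, Σ m c ΔT = 0:
0.6655×2150×(T − 43.03) + 0.7618×2360×(T − (-17.41)) = 0
(1430.8 + 1797.8) T = 1430.8×43.03 + 1797.8×(-17.41)
T = 30268/3228.7 ≈ 9.37 °C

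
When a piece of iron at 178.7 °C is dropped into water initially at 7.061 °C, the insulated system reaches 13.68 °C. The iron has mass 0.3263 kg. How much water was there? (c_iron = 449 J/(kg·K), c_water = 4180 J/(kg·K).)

m ≈ 0.874 kg

Taking heat into each body as positive, Σ m c ΔT = 0:
0.3263·449·(13.68 − 178.7) + m·4180·(13.68 − 7.061) = 0
27667 m = 24177
m = 24177/27667 ≈ 0.8738 kg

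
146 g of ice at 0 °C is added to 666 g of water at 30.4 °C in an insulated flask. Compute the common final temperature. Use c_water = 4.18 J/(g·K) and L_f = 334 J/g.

T_f ≈ 10.6 °C

Conservation of energy gives ΣQ = 0:
melt ice: 146·334 = 48764
  warm the meltwater: 610.28 T
  water cools: 666·4.18·(T − 30.4) = 2783.9(T − 30.4)
3394.2 T = 84630 − 48764 = 35866
T ≈ 10.57 °C. Since T > 0 °C, the all-ice-melts assumption holds.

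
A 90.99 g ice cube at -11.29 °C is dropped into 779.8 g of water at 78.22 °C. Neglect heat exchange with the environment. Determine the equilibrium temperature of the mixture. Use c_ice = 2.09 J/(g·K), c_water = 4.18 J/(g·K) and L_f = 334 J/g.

T_f ≈ 61.1 °C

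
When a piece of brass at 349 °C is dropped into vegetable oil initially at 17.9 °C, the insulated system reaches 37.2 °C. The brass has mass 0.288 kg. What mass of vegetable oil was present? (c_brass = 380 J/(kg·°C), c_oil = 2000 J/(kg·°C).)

m ≈ 0.884 kg

Heat gained plus heat lost sum to zero:
0.288·380·(37.2 − 349) + m·2000·(37.2 − 17.9) = 0
38600 m = 34123
m = 34123/38600 ≈ 0.884 kg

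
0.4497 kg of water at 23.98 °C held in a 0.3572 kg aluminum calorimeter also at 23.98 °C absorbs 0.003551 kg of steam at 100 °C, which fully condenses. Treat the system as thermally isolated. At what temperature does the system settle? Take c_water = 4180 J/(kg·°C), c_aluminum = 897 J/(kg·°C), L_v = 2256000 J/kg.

T_f ≈ 28.1 °C

Energy balance with sensible and latent terms:
condense steam: −0.003551×2256000 = −8011.1
  condensed water 100 °C→T: 14.84(T − 100)
  original water: 1879.7(T − 23.98)
  aluminum cup: 0.3572×897×(T − 23.98) = 320.41(T − 23.98)
2215 T = 8011.1 + 1484.3 + 52760 = 62255
T ≈ 28.11 °C (< 100 °C, so full condensation is consistent).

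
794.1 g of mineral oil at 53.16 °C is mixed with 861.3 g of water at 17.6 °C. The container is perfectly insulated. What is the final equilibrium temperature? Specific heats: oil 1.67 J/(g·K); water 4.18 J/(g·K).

T_f ≈ 27.2 °C

T_f is the heat-capacity-weighted average of the initial temperatures:
T_f = (1326.1*53.16 + 3600.2*17.6) / (1326.1 + 3600.2)
    = 133862 / 4926.4 ≈ 27.17 °C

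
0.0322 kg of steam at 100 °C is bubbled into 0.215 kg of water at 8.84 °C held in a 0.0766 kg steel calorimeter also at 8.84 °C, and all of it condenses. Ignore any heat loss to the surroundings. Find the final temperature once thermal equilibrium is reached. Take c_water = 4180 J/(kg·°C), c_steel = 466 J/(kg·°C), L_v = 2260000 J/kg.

Let T be the final temperature. ΣQ_i = 0:
steam→water at 100 °C releases m L_v = 0.0322×2260000 = 72772
  condensate cools 100→T: 0.0322×4180×(T − 100) = 134.6(T − 100)
  water warms: 0.215×4180×(T − 8.84) = 898.7(T − 8.84)
  steel cup: 0.0766×466×(T − 8.84) = 35.7(T − 8.84)
1069 T = 72772 + 13460 + 8260.1 = 94492
T ≈ 88.39 °C, under the boiling point, so the assumption holds.

T_f ≈ 88.4 °C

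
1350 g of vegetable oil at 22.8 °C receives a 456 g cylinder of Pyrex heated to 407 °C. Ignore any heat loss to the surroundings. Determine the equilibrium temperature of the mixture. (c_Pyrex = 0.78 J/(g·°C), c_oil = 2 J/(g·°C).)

Set heat shed by the hot body equal to heat absorbed by the cold body:
456·0.78·(407 − T) = 1350·2·(T − 22.8)
355.68(407 − T) = 2700(T − 22.8)
3055.7 T = 206322  ⇒  T ≈ 67.52 °C

T_f ≈ 67.5 °C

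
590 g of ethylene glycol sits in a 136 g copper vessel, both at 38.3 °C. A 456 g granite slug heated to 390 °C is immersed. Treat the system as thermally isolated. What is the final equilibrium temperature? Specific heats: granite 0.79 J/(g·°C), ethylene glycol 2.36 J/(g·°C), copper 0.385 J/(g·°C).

T_f ≈ 108.5 °C

Net heat exchanged in the isolated system is zero:
456×0.79×(T − 390) + 590×2.36×(T − 38.3) + 136×0.385×(T − 38.3) = 0
360.24(T − 390) + 1392.4(T − 38.3) + 52.36(T − 38.3) = 0
(360.24 + 1392.4 + 52.36) T = 360.24×390 + 1392.4×38.3 + 52.36×38.3
T = 195828 / 1805 = 108 °C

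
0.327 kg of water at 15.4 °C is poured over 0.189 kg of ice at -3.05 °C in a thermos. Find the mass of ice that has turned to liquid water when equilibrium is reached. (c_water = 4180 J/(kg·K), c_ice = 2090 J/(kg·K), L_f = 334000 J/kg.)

Water can give up m c ΔT = 0.327×4180×15.4 = 21050 J before reaching 0 °C.
Warming the ice to 0 °C takes 0.189×2090×3.05 = 1204.8 J, leaving 19845 J for melting.
To melt every bit of ice: 0.189×334000 = 63126 J.
19845 J < 63126 J, so only part of the ice melts and the system sits at 0 °C.
m_melt = 19845 / L_f = 0.05942 kg.

m_melted ≈ 0.0594 kg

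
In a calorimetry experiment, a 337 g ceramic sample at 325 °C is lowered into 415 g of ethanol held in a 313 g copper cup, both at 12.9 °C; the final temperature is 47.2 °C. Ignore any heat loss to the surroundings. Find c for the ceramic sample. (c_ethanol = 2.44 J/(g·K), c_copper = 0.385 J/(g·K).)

Let T be the final temperature. ΣQ_i = 0:
337×c×(47.2 − 325) + 415×2.44×(47.2 − 12.9) + 313×0.385×(47.2 − 12.9) = 0
-93619 c = -38866
c = -38866/-93619 ≈ 0.4151 J/(g·K)

c ≈ 0.415 J/(g·K)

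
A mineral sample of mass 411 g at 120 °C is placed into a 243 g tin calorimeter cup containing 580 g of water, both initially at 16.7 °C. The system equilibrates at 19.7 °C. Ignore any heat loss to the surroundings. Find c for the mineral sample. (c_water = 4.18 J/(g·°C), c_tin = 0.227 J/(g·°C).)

Conservation of energy gives ΣQ = 0:
411×c×(19.7 − 120) + 580×4.18×(19.7 − 16.7) + 243×0.227×(19.7 − 16.7) = 0
-41223 c = -7438.7
c = -7438.7/-41223 ≈ 0.1804 J/(g·°C)

c ≈ 0.18 J/(g·°C)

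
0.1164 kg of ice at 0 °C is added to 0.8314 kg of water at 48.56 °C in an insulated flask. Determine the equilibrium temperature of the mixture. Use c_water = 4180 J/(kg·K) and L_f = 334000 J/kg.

Sum of m c ΔT and latent-heat terms is zero:
melt ice: 0.1164×334000 = 38878
  meltwater 0→T: 0.1164×4180×T = 486.55 T
  water cools: 0.8314×4180×(T − 48.56) = 3475.3(T − 48.56)
3961.8 T = 168758 − 38878 = 129881
T ≈ 32.78 °C. Since T > 0 °C, the all-ice-melts assumption holds.

T_f ≈ 32.8 °C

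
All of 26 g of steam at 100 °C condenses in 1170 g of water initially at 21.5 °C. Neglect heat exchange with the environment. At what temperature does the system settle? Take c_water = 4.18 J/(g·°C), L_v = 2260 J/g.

Setting the total heat transfer to zero:
condense steam: −26×2260 = −58760; condensed water 100 °C→T: 108.68(T − 100); original water: 4890.6(T − 21.5)
4999.3 T = 58760 + 10868 + 105148 = 174776
T ≈ 34.96 °C, under the boiling point, so the assumption holds.

T_f ≈ 35.0 °C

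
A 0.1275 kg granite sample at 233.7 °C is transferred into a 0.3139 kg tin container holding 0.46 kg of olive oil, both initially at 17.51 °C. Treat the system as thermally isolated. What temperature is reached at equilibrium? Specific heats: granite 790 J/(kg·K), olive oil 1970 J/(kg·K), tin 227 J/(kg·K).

T_f = Σ m_i c_i T_i / Σ m_i c_i:
T_f = (100.73·233.7 + 906.2·17.51 + 71.26·17.51) / (100.73 + 906.2 + 71.26)
    = 40655 / 1078.2 ≈ 37.71 °C

T_f ≈ 37.7 °C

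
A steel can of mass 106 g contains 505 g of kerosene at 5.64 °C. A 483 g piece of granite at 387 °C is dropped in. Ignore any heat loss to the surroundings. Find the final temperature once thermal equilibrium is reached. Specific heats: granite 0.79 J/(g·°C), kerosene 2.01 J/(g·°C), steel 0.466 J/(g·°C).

With ΣQ=0 the equilibrium temperature is the m·c-weighted mean:
T_f = (381.57×387 + 1015×5.64 + 49.4×5.64) / (381.57 + 1015 + 49.4)
    = 153671 / 1446 ≈ 106.27 °C

T_f ≈ 106.3 °C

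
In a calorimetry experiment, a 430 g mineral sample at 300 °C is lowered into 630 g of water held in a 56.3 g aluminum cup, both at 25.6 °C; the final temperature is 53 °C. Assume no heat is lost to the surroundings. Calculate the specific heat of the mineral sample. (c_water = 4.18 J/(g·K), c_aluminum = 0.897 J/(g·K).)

c ≈ 0.692 J/(g·K)

Heat gained plus heat lost sum to zero:
430·c·(53 − 300) + 630·4.18·(53 − 25.6) + 56.3·0.897·(53 − 25.6) = 0
-106210 c = -73539
c = -73539/-106210 ≈ 0.6924 J/(g·K)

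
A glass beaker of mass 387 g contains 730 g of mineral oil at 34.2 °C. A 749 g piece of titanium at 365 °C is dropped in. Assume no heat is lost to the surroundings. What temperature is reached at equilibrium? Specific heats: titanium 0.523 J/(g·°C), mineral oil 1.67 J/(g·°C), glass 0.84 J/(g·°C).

T_f ≈ 101.1 °C

T_f = Σ m_i c_i T_i / Σ m_i c_i:
T_f = (391.73×365 + 1219.1×34.2 + 325.08×34.2) / (391.73 + 1219.1 + 325.08)
    = 195791 / 1935.9 ≈ 101.14 °C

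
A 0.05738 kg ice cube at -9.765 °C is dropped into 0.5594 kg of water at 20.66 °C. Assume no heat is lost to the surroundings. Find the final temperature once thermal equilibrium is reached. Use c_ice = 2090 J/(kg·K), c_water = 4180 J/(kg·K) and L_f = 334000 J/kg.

Energy conservation, ΣQ = 0:
warm ice to 0 °C: 0.05738·2090·(0 − (-9.765)) = 1171.1; latent heat to melt: 0.05738·334000 = 19165; meltwater 0→T: 0.05738·4180·T = 239.85 T; water cools: 0.5594·4180·(T − 20.66) = 2338.3(T − 20.66)
2578.1 T = 48309 − 20336 = 27973
T ≈ 10.85 °C (positive, so assuming full melt was valid).

T_f ≈ 10.9 °C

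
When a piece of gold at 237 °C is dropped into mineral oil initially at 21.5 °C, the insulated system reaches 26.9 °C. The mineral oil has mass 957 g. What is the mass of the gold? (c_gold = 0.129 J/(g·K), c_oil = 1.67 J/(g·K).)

Heat lost by the gold = heat gained by the oil:
m×0.129×(237 − 26.9) = 957×1.67×(26.9 − 21.5)
27.1 m = 8630.2  ⇒  m ≈ 318.4 g

m ≈ 318 g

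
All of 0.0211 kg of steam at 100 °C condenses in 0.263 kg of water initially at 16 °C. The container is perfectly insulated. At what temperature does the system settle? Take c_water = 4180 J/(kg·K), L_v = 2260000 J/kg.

T_f ≈ 62.4 °C

Conservation of energy gives ΣQ = 0:
steam→water at 100 °C releases m L_v = 0.0211·2260000 = 47686
  condensed water 100 °C→T: 88.2(T − 100)
  original water: 1099.3(T − 16)
1187.5 T = 47686 + 8819.8 + 17589 = 74095
T ≈ 62.39 °C — below 100 °C, confirming all the steam condensed.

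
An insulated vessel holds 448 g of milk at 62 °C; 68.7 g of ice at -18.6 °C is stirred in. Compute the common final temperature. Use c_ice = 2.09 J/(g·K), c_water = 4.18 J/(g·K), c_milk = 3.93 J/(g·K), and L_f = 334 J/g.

T_f ≈ 40.8 °C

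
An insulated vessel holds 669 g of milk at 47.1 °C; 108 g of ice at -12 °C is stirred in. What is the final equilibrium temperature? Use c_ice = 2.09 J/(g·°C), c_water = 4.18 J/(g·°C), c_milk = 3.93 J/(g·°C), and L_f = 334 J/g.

Setting the total heat transfer to zero:
warm ice to 0 °C: 108·2.09·(0 − (-12)) = 2708.6
  fusion: m_ice L_f = 108·334 = 36072
  warm the meltwater: 451.44 T
  milk cools: 669·3.93·(T − 47.1) = 2629.2(T − 47.1)
3080.6 T = 123834 − 38781 = 85053
T ≈ 27.61 °C. Since T > 0 °C, the all-ice-melts assumption holds.

T_f ≈ 27.6 °C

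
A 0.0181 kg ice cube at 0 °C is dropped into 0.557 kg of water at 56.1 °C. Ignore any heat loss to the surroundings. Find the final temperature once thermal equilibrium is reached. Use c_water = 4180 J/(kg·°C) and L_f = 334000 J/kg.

T_f ≈ 51.8 °C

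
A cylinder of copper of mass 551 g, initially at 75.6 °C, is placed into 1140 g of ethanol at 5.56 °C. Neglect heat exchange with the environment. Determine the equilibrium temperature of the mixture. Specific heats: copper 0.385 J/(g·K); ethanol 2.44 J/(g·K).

T_f ≈ 10.5 °C

Energy conservation, ΣQ = 0:
551×0.385×(T − 75.6) + 1140×2.44×(T − 5.56) = 0
212.13(T − 75.6) + 2781.6(T − 5.56) = 0
2993.7 T = 31503
T = 31503 / 2993.7 = 10.5 °C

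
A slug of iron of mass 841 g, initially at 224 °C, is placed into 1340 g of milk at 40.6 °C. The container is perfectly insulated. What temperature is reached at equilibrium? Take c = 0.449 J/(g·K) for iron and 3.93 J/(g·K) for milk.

With ΣQ=0 the equilibrium temperature is the m·c-weighted mean:
T_f = (377.61×224 + 5266.2×40.6) / (377.61 + 5266.2)
    = 298392 / 5643.8 ≈ 52.87 °C

T_f ≈ 52.9 °C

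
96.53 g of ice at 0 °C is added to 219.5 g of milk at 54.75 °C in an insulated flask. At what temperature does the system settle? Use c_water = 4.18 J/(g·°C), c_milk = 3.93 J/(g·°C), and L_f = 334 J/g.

Heat gained plus heat lost sum to zero:
melt ice: 96.53×334 = 32241; meltwater 0→T: 96.53×4.18×T = 403.5 T; milk cools: 219.5×3.93×(T − 54.75) = 862.63(T − 54.75)
1266.1 T = 47229 − 32241 = 14988
T ≈ 11.84 °C — above 0 °C, consistent with complete melting.

T_f ≈ 11.8 °C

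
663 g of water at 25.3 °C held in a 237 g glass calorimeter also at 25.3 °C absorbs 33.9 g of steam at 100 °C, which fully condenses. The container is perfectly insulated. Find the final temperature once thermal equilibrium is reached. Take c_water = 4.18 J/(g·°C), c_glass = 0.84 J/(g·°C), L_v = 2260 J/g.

Let T be the final temperature. ΣQ_i = 0:
latent heat released on condensation: 33.9·2260 = 76614
  condensate cools 100→T: 33.9·4.18·(T − 100) = 141.7(T − 100)
  water warms: 663·4.18·(T − 25.3) = 2771.3(T − 25.3)
  cup: 199.08(T − 25.3)
3112.1 T = 76614 + 14170 + 75152 = 165936
T ≈ 53.32 °C, under the boiling point, so the assumption holds.

T_f ≈ 53.3 °C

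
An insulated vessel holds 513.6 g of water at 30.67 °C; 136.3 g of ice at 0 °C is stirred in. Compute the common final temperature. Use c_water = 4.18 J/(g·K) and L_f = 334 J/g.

Conservation of energy gives ΣQ = 0:
fusion: m_ice L_f = 136.3·334 = 45524; meltwater 0→T: 136.3·4.18·T = 569.73 T; water cools: 513.6·4.18·(T − 30.67) = 2146.8(T − 30.67)
2716.6 T = 65844 − 45524 = 20320
T ≈ 7.48 °C — above 0 °C, consistent with complete melting.

T_f ≈ 7.5 °C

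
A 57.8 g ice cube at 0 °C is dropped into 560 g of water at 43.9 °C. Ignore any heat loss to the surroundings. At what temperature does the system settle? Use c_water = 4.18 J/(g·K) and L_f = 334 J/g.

T_f ≈ 32.3 °C

Let T be the final temperature. ΣQ_i = 0:
melt ice: 57.8×334 = 19305
  warm the meltwater: 241.6 T
  water: 2340.8(T − 43.9)
2582.4 T = 102761 − 19305 = 83456
T ≈ 32.32 °C. Since T > 0 °C, the all-ice-melts assumption holds.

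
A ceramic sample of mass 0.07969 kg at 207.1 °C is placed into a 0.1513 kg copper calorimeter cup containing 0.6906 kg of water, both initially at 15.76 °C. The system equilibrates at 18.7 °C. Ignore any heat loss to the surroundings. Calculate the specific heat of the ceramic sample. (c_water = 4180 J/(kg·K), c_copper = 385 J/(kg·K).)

c ≈ 577 J/(kg·K)

Net heat exchanged in the isolated system is zero:
0.07969×c×(18.7 − 207.1) + 0.6906×4180×(18.7 − 15.76) + 0.1513×385×(18.7 − 15.76) = 0
-15.01 c = -8658.2
c = -8658.2/-15.01 ≈ 576.7 J/(kg·K)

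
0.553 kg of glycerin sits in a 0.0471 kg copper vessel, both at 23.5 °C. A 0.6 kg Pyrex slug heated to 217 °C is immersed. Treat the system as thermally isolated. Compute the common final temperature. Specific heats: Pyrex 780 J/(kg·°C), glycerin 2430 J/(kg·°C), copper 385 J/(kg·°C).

T_f ≈ 73.0 °C

With ΣQ=0 the equilibrium temperature is the m·c-weighted mean:
T_f = (468·217 + 1343.8·23.5 + 18.13·23.5) / (468 + 1343.8 + 18.13)
    = 133561 / 1829.9 ≈ 72.99 °C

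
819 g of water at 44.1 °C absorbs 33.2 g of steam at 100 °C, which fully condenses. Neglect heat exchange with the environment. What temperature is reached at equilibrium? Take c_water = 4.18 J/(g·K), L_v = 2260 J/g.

Let T be the final temperature. ΣQ_i = 0:
steam→water at 100 °C releases m L_v = 33.2·2260 = 75032; condensed water 100 °C→T: 138.78(T − 100); water warms: 819·4.18·(T − 44.1) = 3423.4(T − 44.1)
3562.2 T = 75032 + 13878 + 150973 = 239882
T ≈ 67.34 °C (< 100 °C, so full condensation is consistent).

T_f ≈ 67.3 °C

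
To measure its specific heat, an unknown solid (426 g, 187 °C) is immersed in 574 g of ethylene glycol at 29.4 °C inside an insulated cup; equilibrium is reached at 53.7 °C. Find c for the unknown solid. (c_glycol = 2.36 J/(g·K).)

c ≈ 0.58 J/(g·K)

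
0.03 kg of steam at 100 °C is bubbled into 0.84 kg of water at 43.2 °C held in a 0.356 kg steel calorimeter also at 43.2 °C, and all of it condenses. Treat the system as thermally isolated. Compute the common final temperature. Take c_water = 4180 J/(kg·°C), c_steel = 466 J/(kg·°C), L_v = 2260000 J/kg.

Sum of m c ΔT and latent-heat terms is zero:
latent heat released on condensation: 0.03×2260000 = 67800; condensed water 100 °C→T: 125.4(T − 100); original water: 3511.2(T − 43.2); steel cup: 0.356×466×(T − 43.2) = 165.9(T − 43.2)
3802.5 T = 67800 + 12540 + 158851 = 239191
T ≈ 62.90 °C — below 100 °C, confirming all the steam condensed.

T_f ≈ 62.9 °C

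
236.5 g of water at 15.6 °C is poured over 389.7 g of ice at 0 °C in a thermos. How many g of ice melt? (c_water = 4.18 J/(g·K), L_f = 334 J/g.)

Water can give up m c ΔT = 236.5×4.18×15.6 = 15422 J before reaching 0 °C.
Melting all 389.7 g of ice would need 389.7×334 = 130160 J.
15422 J < 130160 J, so only part of the ice melts and the system sits at 0 °C.
m_melted×334 = 15422  ⇒  m_melted ≈ 46.17 g.

m_melted ≈ 46.2 g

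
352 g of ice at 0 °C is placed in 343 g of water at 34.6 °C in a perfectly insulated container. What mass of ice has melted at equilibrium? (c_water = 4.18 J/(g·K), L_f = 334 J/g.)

m_melted ≈ 149 g

Heat available from the water dropping to 0 °C: 343·4.18·34.6 = 49607 J.
Fully melting the ice requires m_ice L_f = 352·334 = 117568 J.
Since 49607 < 117568 J, not all the ice melts; equilibrium is at 0 °C.
Mass melted = 49607/334 ≈ 148.5 g.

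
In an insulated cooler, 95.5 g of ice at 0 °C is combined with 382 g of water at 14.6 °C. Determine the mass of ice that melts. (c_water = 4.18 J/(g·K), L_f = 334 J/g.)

m_melted ≈ 69.8 g

Heat available from the water dropping to 0 °C: 382·4.18·14.6 = 23313 J.
Fully melting the ice requires m_ice L_f = 95.5·334 = 31897 J.
23313 J < 31897 J, so only part of the ice melts and the system sits at 0 °C.
m_melted·334 = 23313  ⇒  m_melted ≈ 69.8 g.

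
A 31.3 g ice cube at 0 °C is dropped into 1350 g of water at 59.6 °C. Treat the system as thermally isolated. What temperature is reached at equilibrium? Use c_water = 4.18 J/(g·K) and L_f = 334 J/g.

Heat gained plus heat lost sum to zero:
melt ice: 31.3×334 = 10454; warm the meltwater: 130.83 T; water cools: 1350×4.18×(T − 59.6) = 5643(T − 59.6)
5773.8 T = 336323 − 10454 = 325869
T ≈ 56.44 °C. Since T > 0 °C, the all-ice-melts assumption holds.

T_f ≈ 56.4 °C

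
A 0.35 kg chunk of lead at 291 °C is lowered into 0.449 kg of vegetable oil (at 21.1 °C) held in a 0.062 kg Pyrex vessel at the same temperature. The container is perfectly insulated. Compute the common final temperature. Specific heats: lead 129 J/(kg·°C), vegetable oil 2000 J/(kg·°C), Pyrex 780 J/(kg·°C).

T_f ≈ 33.4 °C

Conservation of energy gives ΣQ = 0:
0.35×129×(T − 291) + 0.449×2000×(T − 21.1) + 0.062×780×(T − 21.1) = 0
45.15(T − 291) + 898(T − 21.1) + 48.36(T − 21.1) = 0
(45.15 + 898 + 48.36) T = 45.15×291 + 898×21.1 + 48.36×21.1
T = 33107/991.51 ≈ 33.39 °C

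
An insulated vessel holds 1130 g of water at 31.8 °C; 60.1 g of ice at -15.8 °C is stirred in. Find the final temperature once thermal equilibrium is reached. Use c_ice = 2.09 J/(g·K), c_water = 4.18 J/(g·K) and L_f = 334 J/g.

T_f ≈ 25.8 °C

Heat gained plus heat lost sum to zero:
ice -15.8→0 °C: 60.1·2.09·15.8 = 1984.6; melt ice: 60.1·334 = 20073; meltwater 0→T: 60.1·4.18·T = 251.22 T; water cools: 1130·4.18·(T − 31.8) = 4723.4(T − 31.8)
4974.6 T = 150204 − 22058 = 128146
T ≈ 25.76 °C. Since T > 0 °C, the all-ice-melts assumption holds.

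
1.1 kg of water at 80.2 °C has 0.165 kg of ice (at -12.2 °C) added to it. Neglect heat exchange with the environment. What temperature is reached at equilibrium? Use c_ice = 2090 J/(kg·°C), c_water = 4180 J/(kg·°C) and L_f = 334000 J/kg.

Net heat exchanged in the isolated system is zero:
warm ice to 0 °C: 0.165×2090×(0 − (-12.2)) = 4207.2
  fusion: m_ice L_f = 0.165×334000 = 55110
  meltwater 0→T: 0.165×4180×T = 689.7 T
  water: 4598(T − 80.2)
5287.7 T = 368760 − 59317 = 309442
T ≈ 58.52 °C (positive, so assuming full melt was valid).

T_f ≈ 58.5 °C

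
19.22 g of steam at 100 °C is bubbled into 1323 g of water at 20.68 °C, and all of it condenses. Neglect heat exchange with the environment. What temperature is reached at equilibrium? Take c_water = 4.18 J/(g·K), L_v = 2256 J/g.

Taking heat into each body as positive, Σ m c ΔT = 0:
steam→water at 100 °C releases m L_v = 19.22·2256 = 43360
  condensate cools 100→T: 19.22·4.18·(T − 100) = 80.34(T − 100)
  original water: 5530.1(T − 20.68)
5610.5 T = 43360 + 8034 + 114363 = 165758
T ≈ 29.54 °C — below 100 °C, confirming all the steam condensed.

T_f ≈ 29.5 °C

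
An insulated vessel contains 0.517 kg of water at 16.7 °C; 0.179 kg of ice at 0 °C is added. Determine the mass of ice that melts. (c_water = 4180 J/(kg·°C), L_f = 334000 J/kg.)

m_melted ≈ 0.108 kg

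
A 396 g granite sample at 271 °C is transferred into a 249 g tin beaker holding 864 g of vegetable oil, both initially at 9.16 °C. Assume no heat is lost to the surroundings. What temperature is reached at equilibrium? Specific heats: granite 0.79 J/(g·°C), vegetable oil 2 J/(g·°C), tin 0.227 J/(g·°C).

T_f ≈ 48.2 °C

Let T be the final temperature. ΣQ_i = 0:
396*0.79*(T − 271) + 864*2*(T − 9.16) + 249*0.227*(T − 9.16) = 0
(312.84 + 1728 + 56.52) T = 312.84*271 + 1728*9.16 + 56.52*9.16
T = 101126 / 2097.4 = 48.2 °C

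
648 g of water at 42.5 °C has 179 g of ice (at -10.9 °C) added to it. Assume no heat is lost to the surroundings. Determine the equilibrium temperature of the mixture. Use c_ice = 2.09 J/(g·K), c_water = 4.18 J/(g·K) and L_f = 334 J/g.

T_f ≈ 14.8 °C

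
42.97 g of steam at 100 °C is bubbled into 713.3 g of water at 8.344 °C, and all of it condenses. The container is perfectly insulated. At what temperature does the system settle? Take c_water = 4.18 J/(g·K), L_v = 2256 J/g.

T_f ≈ 44.2 °C

Conservation of energy gives ΣQ = 0:
steam→water at 100 °C releases m L_v = 42.97·2256 = 96940
  condensed water 100 °C→T: 179.61(T − 100)
  original water: 2981.6(T − 8.344)
3161.2 T = 96940 + 17961 + 24878 = 139780
T ≈ 44.22 °C, under the boiling point, so the assumption holds.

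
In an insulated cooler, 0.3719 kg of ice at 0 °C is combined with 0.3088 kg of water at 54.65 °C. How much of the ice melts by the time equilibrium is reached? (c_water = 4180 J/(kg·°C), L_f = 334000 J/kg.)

m_melted ≈ 0.211 kg

Water can give up m c ΔT = 0.3088·4180·54.65 = 70541 J before reaching 0 °C.
Melting all 0.3719 kg of ice would need 0.3719·334000 = 124215 J.
That's not enough to melt it all — equilibrium is at 0 °C with ice remaining.
Mass melted = 70541/334000 ≈ 0.2112 kg.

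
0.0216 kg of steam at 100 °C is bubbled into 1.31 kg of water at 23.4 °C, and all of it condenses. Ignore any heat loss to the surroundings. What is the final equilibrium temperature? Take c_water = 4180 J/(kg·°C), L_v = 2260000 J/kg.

T_f ≈ 33.4 °C

Energy balance with sensible and latent terms:
latent heat released on condensation: 0.0216×2260000 = 48816; condensate cools 100→T: 0.0216×4180×(T − 100) = 90.29(T − 100); original water: 5475.8(T − 23.4)
5566.1 T = 48816 + 9028.8 + 128134 = 185979
T ≈ 33.41 °C, under the boiling point, so the assumption holds.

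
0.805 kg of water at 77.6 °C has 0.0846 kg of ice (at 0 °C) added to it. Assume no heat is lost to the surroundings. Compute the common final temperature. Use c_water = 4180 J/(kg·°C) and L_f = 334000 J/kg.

T_f ≈ 62.6 °C

Setting the total heat transfer to zero:
melt ice: 0.0846×334000 = 28256; meltwater 0→T: 0.0846×4180×T = 353.63 T; water: 3364.9(T − 77.6)
3718.5 T = 261116 − 28256 = 232860
T ≈ 62.62 °C — above 0 °C, consistent with complete melting.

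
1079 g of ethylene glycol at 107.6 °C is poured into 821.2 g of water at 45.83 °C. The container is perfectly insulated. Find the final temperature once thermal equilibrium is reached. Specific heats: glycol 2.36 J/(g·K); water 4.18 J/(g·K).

T_f ≈ 72.1 °C

Net heat exchanged in the isolated system is zero:
1079×2.36×(T − 107.6) + 821.2×4.18×(T − 45.83) = 0
(2546.4 + 3432.6) T = 2546.4×107.6 + 3432.6×45.83
T ≈ 72.14 °C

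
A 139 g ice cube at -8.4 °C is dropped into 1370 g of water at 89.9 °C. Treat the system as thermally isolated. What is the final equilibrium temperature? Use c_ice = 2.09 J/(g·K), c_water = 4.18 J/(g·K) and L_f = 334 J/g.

Energy conservation, ΣQ = 0:
warm ice to 0 °C: 139×2.09×(0 − (-8.4)) = 2440.3; melt ice: 139×334 = 46426; meltwater 0→T: 139×4.18×T = 581.02 T; water cools: 1370×4.18×(T − 89.9) = 5726.6(T − 89.9)
6307.6 T = 514821 − 48866 = 465955
T ≈ 73.87 °C (positive, so assuming full melt was valid).

T_f ≈ 73.9 °C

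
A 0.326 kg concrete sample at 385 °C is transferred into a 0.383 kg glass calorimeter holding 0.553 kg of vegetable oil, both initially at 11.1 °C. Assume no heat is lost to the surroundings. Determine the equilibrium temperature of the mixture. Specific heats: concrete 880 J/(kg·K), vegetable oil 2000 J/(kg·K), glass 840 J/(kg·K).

T_f ≈ 73.7 °C

Heat gained plus heat lost sum to zero:
0.326×880×(T − 385) + 0.553×2000×(T − 11.1) + 0.383×840×(T − 11.1) = 0
286.88(T − 385) + 1106(T − 11.1) + 321.72(T − 11.1) = 0
1714.6 T = 126296
T = 126296 / 1714.6 = 73.7 °C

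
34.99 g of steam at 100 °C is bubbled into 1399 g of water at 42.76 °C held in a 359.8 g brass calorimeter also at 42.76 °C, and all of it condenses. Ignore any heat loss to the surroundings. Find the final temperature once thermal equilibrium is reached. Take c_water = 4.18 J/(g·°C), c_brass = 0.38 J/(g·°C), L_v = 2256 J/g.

T_f ≈ 57.0 °C

Sum of m c ΔT and latent-heat terms is zero:
steam→water at 100 °C releases m L_v = 34.99×2256 = 78937
  condensate cools 100→T: 34.99×4.18×(T − 100) = 146.26(T − 100)
  water warms: 1399×4.18×(T − 42.76) = 5847.8(T − 42.76)
  brass cup: 359.8×0.38×(T − 42.76) = 136.72(T − 42.76)
6130.8 T = 78937 + 14626 + 255899 = 349462
T ≈ 57.00 °C — below 100 °C, confirming all the steam condensed.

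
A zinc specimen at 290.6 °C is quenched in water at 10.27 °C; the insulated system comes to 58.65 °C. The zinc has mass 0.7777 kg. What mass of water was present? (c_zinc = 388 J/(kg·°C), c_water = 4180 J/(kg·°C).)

m ≈ 0.346 kg

|Q_zinc| = |Q_water|:
0.7777·388·(290.6 − 58.65) = m·4180·(58.65 − 10.27)
202228 m = 69990  ⇒  m ≈ 0.3461 kg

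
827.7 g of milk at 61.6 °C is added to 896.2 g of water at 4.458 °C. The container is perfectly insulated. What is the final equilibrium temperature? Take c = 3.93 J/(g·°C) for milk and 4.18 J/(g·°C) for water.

T_f ≈ 31.0 °C

Net heat exchanged in the isolated system is zero:
827.7×3.93×(T − 61.6) + 896.2×4.18×(T − 4.458) = 0
(3252.9 + 3746.1) T = 3252.9×61.6 + 3746.1×4.458
T ≈ 31.02 °C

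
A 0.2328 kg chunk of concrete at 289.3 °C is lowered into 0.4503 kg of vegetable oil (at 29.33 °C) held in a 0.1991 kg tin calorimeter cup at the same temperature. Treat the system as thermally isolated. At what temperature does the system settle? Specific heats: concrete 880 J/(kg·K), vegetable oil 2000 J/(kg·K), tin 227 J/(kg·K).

Taking heat into each body as positive, Σ m c ΔT = 0:
0.2328*880*(T − 289.3) + 0.4503*2000*(T − 29.33) + 0.1991*227*(T − 29.33) = 0
204.86(T − 289.3) + 900.6(T − 29.33) + 45.2(T − 29.33) = 0
1150.7 T = 87007
T = 87007 / 1150.7 = 75.6 °C

T_f ≈ 75.6 °C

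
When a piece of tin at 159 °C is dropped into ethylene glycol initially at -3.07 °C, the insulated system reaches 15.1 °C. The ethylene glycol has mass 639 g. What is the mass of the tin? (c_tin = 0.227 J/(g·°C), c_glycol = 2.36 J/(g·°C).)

m ≈ 839 g

Energy conservation, ΣQ = 0:
m×0.227×(15.1 − 159) + 639×2.36×(15.1 − (-3.07)) = 0
-32.67 m = -27401
m = -27401/-32.67 ≈ 838.8 g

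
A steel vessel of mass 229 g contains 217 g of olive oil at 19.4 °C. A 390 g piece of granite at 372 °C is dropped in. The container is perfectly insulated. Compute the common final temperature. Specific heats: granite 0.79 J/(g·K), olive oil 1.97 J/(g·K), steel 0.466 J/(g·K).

Setting the total heat transfer to zero:
390×0.79×(T − 372) + 217×1.97×(T − 19.4) + 229×0.466×(T − 19.4) = 0
308.1(T − 372) + 427.49(T − 19.4) + 106.71(T − 19.4) = 0
842.3 T = 124977
T = 124977 / 842.3 = 148 °C

T_f ≈ 148.4 °C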